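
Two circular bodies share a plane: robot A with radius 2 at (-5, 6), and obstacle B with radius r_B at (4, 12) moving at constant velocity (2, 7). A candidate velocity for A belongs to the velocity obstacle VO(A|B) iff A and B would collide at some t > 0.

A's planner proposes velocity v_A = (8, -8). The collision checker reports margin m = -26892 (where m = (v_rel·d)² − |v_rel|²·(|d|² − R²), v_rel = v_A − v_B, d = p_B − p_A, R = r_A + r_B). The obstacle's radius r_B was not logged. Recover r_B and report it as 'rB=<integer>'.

m = -26892
d = (9, 6);  v_rel = (6, -15),  |v_rel|² = 261
v_rel×d = (6)·(6) − (-15)·(9) = 171
since m = R²·261 − 171²:  R² = (29241 + -26892) / 261 = 9
R = √9 = 3  ⇒  r_B = 3 − 2 = 1

rB=1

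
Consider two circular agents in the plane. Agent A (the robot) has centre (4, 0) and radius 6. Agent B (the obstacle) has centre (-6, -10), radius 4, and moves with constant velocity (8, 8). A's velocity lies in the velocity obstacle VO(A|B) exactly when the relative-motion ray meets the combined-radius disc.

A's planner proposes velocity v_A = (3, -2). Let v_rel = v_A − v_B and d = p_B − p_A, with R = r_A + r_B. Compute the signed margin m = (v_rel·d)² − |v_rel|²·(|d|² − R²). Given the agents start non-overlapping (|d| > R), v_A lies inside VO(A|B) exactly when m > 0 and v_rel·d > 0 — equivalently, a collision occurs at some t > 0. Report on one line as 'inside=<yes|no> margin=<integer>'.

d = (-10, -10),  |d|² = 200;  R = 6+4 = 10,  c = 200−10² = 100
v_rel = (-5, -10),  |v_rel|² = 125;  v_rel·d = (-5)·(-10) + (-10)·(-10) = 150
125·t² − 300·t + 100 = 0  ⇒  m = 150² − 125·100 = 10000
m = 10000 > 0,  v_rel·d = 150 > 0  ⇒  inside

inside=yes margin=10000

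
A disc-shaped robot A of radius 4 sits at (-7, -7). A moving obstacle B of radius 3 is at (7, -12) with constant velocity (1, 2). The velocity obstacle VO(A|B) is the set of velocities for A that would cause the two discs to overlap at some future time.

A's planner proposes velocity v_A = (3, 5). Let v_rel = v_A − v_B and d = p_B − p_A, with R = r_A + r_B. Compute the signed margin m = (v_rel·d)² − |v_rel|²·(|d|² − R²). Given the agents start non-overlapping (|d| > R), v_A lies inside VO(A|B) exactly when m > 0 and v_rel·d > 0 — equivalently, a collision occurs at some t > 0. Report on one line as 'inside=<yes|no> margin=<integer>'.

d = (14, -5),  |d|² = 221;  R = 4+3 = 7,  c = 221−7² = 172
v_rel = (2, 3),  |v_rel|² = 13;  v_rel·d = (2)·(14) + (3)·(-5) = 13
13·t² − 26·t + 172 = 0  ⇒  m = 13² − 13·172 = -2067
m = -2067 < 0,  v_rel·d = 13 > 0  ⇒  outside

inside=no margin=-2067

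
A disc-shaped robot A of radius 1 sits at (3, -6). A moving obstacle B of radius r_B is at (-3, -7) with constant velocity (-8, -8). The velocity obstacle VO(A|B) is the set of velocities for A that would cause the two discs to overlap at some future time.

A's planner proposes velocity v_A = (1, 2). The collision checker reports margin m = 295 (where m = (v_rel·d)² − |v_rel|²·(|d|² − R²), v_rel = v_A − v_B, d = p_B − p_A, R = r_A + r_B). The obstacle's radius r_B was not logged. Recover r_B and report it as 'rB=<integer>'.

m = 295
d = (-6, -1);  v_rel = (9, 10),  |v_rel|² = 181
v_rel×d = (9)·(-1) − (10)·(-6) = 51
since m = R²·181 − 51²:  R² = (2601 + 295) / 181 = 16
R = √16 = 4  ⇒  r_B = 4 − 1 = 3

rB=3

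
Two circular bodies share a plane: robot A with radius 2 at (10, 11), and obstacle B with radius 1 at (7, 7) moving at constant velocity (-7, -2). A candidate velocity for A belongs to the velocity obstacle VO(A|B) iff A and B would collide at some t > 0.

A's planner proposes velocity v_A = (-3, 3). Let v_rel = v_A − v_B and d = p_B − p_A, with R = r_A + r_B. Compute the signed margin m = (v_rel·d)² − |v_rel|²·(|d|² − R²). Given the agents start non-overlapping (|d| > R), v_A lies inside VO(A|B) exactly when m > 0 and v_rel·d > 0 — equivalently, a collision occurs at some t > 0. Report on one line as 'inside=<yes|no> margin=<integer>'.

d = (-3, -4),  |d|² = 25;  R = 2+1 = 3,  c = 25−3² = 16
v_rel = (4, 5),  |v_rel|² = 41;  v_rel·d = (4)·(-3) + (5)·(-4) = -32
41·t² + 64·t + 16 = 0  ⇒  m = (-32)² − 41·16 = 368
m = 368 > 0,  v_rel·d = -32 < 0  ⇒  outside

inside=no margin=368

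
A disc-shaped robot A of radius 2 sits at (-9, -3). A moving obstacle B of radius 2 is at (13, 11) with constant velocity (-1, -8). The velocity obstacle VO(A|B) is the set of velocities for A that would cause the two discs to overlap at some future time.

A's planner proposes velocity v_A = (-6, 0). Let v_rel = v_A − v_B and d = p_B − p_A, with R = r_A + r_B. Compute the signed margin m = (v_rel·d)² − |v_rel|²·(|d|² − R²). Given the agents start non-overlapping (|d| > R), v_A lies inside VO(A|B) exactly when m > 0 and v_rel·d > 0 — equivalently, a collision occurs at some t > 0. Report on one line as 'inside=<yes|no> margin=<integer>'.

d = (22, 14),  |d|² = 680;  R = 2+2 = 4,  c = 680−4² = 664
v_rel = (-5, 8),  |v_rel|² = 89;  v_rel·d = (-5)·(22) + (8)·(14) = 2
89·t² − 4·t + 664 = 0  ⇒  m = 2² − 89·664 = -59092
m = -59092 < 0,  v_rel·d = 2 > 0  ⇒  outside

inside=no margin=-59092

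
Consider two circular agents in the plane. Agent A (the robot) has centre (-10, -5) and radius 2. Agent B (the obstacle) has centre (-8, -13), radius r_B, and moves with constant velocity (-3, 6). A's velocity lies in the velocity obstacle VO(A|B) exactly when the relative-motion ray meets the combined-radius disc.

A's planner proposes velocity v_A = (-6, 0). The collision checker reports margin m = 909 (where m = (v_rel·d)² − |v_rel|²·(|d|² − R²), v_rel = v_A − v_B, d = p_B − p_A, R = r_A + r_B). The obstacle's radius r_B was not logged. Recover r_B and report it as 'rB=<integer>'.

m = 909
d = (2, -8);  v_rel = (-3, -6),  |v_rel|² = 45
v_rel×d = (-3)·(-8) − (-6)·(2) = 36
since m = R²·45 − 36²:  R² = (1296 + 909) / 45 = 49
R = √49 = 7  ⇒  r_B = 7 − 2 = 5

rB=5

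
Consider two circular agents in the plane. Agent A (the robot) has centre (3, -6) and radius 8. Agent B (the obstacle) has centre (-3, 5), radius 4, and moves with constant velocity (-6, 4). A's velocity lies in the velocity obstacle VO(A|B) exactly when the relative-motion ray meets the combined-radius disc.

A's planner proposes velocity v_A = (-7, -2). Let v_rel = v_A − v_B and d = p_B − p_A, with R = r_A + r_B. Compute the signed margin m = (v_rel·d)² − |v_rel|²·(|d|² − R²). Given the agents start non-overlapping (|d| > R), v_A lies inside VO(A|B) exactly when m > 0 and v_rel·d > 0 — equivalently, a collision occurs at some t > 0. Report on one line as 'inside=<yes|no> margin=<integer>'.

d = (-6, 11),  |d|² = 157;  R = 8+4 = 12,  c = 157−12² = 13
v_rel = (-1, -6),  |v_rel|² = 37;  v_rel·d = (-1)·(-6) + (-6)·(11) = -60
37·t² + 120·t + 13 = 0  ⇒  m = (-60)² − 37·13 = 3119
m = 3119 > 0,  v_rel·d = -60 < 0  ⇒  outside

inside=no margin=3119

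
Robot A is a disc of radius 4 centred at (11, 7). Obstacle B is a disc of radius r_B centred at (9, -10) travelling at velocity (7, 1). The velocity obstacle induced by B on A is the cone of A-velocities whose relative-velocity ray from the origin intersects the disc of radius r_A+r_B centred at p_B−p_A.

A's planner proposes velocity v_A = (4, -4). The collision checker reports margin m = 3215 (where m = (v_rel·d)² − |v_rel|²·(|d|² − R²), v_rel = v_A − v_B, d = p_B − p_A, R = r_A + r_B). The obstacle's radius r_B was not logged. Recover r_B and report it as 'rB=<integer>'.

m = 3215
d = (-2, -17);  v_rel = (-3, -5),  |v_rel|² = 34
v_rel×d = (-3)·(-17) − (-5)·(-2) = 41
since m = R²·34 − 41²:  R² = (1681 + 3215) / 34 = 144
R = √144 = 12  ⇒  r_B = 12 − 4 = 8

rB=8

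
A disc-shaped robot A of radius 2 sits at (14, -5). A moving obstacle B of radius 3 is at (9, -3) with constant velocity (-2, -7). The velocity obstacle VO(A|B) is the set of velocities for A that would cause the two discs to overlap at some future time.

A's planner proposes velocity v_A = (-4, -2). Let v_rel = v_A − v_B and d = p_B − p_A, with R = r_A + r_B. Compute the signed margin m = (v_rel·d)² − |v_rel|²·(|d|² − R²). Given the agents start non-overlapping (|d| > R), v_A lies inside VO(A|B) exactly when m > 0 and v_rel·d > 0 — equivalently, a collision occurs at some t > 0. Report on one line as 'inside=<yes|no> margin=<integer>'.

d = (-5, 2),  |d|² = 29;  R = 2+3 = 5,  c = 29−5² = 4
v_rel = (-2, 5),  |v_rel|² = 29;  v_rel·d = (-2)·(-5) + (5)·(2) = 20
29·t² − 40·t + 4 = 0  ⇒  m = 20² − 29·4 = 284
m = 284 > 0,  v_rel·d = 20 > 0  ⇒  inside

inside=yes margin=284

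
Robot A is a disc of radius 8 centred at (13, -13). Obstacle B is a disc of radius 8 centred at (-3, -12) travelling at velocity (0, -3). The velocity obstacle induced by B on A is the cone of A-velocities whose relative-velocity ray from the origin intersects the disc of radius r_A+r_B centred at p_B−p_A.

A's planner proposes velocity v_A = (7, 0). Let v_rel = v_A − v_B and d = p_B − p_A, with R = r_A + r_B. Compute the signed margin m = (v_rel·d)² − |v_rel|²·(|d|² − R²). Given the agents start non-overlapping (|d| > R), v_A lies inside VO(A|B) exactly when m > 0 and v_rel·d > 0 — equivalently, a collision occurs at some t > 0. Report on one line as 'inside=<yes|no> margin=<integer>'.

d = (-16, 1),  |d|² = 257;  R = 8+8 = 16,  c = 257−16² = 1
v_rel = (7, 3),  |v_rel|² = 58;  v_rel·d = (7)·(-16) + (3)·(1) = -109
58·t² + 218·t + 1 = 0  ⇒  m = (-109)² − 58·1 = 11823
m = 11823 > 0,  v_rel·d = -109 < 0  ⇒  outside

inside=no margin=11823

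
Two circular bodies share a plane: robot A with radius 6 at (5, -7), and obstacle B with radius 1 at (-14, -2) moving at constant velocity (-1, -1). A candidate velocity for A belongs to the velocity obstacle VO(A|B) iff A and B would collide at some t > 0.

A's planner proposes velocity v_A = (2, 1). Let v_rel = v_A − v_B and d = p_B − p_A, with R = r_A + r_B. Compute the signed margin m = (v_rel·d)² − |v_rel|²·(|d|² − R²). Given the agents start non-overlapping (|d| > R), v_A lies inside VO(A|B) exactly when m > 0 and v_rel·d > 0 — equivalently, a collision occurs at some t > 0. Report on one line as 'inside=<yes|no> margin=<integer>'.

d = (-19, 5),  |d|² = 386;  R = 6+1 = 7,  c = 386−7² = 337
v_rel = (3, 2),  |v_rel|² = 13;  v_rel·d = (3)·(-19) + (2)·(5) = -47
13·t² + 94·t + 337 = 0  ⇒  m = (-47)² − 13·337 = -2172
m = -2172 < 0,  v_rel·d = -47 < 0  ⇒  outside

inside=no margin=-2172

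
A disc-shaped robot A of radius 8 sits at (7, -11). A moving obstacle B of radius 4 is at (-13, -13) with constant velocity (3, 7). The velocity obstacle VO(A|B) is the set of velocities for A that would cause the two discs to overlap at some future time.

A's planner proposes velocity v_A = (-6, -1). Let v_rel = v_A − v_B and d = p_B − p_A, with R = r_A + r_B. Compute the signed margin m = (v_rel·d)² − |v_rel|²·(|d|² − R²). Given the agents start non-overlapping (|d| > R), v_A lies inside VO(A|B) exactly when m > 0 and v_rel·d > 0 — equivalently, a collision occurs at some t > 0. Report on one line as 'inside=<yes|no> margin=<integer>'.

d = (-20, -2),  |d|² = 404;  R = 8+4 = 12,  c = 404−12² = 260
v_rel = (-9, -8),  |v_rel|² = 145;  v_rel·d = (-9)·(-20) + (-8)·(-2) = 196
145·t² − 392·t + 260 = 0  ⇒  m = 196² − 145·260 = 716
m = 716 > 0,  v_rel·d = 196 > 0  ⇒  inside

inside=yes margin=716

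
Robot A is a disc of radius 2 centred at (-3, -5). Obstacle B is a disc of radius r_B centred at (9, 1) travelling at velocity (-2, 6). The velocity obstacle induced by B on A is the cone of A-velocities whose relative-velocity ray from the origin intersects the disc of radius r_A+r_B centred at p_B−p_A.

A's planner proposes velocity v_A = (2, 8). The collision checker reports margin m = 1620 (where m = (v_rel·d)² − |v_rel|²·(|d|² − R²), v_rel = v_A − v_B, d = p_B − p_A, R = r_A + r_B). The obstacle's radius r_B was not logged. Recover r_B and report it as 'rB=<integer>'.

m = 1620
d = (12, 6);  v_rel = (4, 2),  |v_rel|² = 20
v_rel×d = (4)·(6) − (2)·(12) = 0
since m = R²·20 − 0²:  R² = (0 + 1620) / 20 = 81
R = √81 = 9  ⇒  r_B = 9 − 2 = 7

rB=7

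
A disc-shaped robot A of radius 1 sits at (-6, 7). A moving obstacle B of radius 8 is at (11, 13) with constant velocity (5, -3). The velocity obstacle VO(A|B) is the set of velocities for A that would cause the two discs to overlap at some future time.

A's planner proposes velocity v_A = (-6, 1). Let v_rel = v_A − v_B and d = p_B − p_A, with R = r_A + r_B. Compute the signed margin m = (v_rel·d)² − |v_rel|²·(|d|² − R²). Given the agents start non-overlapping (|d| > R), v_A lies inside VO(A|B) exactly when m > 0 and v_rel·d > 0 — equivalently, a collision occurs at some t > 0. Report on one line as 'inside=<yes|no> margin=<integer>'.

d = (17, 6),  |d|² = 325;  R = 1+8 = 9,  c = 325−9² = 244
v_rel = (-11, 4),  |v_rel|² = 137;  v_rel·d = (-11)·(17) + (4)·(6) = -163
137·t² + 326·t + 244 = 0  ⇒  m = (-163)² − 137·244 = -6859
m = -6859 < 0,  v_rel·d = -163 < 0  ⇒  outside

inside=no margin=-6859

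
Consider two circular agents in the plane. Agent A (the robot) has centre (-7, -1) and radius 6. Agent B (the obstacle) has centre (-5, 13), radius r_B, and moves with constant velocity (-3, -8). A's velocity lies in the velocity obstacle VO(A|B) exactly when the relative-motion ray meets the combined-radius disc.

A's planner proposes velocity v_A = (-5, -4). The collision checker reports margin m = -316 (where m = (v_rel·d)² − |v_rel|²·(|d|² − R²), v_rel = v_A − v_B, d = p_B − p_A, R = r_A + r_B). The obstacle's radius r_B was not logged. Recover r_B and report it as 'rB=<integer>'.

m = -316
d = (2, 14);  v_rel = (-2, 4),  |v_rel|² = 20
v_rel×d = (-2)·(14) − (4)·(2) = -36
since m = R²·20 − (-36)²:  R² = (1296 + -316) / 20 = 49
R = √49 = 7  ⇒  r_B = 7 − 6 = 1

rB=1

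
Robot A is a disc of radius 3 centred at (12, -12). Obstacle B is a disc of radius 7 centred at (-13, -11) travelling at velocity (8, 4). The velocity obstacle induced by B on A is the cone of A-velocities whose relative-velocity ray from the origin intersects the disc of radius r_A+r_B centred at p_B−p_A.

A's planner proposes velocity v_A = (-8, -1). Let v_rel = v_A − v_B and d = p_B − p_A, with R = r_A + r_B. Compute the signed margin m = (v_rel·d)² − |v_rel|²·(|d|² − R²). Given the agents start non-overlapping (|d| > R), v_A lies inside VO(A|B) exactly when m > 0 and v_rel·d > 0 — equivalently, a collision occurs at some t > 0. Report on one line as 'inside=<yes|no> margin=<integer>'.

d = (-25, 1),  |d|² = 626;  R = 3+7 = 10,  c = 626−10² = 526
v_rel = (-16, -5),  |v_rel|² = 281;  v_rel·d = (-16)·(-25) + (-5)·(1) = 395
281·t² − 790·t + 526 = 0  ⇒  m = 395² − 281·526 = 8219
m = 8219 > 0,  v_rel·d = 395 > 0  ⇒  inside

inside=yes margin=8219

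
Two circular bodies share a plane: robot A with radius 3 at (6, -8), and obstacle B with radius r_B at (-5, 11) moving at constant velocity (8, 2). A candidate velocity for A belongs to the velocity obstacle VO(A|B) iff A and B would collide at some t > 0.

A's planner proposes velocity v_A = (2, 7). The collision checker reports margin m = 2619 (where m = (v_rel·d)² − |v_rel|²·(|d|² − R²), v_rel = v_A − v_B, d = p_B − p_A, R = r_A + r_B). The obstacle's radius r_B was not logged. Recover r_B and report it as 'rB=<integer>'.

m = 2619
d = (-11, 19);  v_rel = (-6, 5),  |v_rel|² = 61
v_rel×d = (-6)·(19) − (5)·(-11) = -59
since m = R²·61 − (-59)²:  R² = (3481 + 2619) / 61 = 100
R = √100 = 10  ⇒  r_B = 10 − 3 = 7

rB=7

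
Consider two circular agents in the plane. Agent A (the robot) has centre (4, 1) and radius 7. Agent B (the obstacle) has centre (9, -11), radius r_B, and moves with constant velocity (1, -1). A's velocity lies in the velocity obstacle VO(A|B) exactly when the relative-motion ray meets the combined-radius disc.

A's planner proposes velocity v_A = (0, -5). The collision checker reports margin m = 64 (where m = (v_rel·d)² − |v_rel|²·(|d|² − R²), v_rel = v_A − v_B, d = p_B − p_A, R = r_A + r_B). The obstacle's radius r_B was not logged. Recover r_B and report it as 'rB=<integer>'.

m = 64
d = (5, -12);  v_rel = (-1, -4),  |v_rel|² = 17
v_rel×d = (-1)·(-12) − (-4)·(5) = 32
since m = R²·17 − 32²:  R² = (1024 + 64) / 17 = 64
R = √64 = 8  ⇒  r_B = 8 − 7 = 1

rB=1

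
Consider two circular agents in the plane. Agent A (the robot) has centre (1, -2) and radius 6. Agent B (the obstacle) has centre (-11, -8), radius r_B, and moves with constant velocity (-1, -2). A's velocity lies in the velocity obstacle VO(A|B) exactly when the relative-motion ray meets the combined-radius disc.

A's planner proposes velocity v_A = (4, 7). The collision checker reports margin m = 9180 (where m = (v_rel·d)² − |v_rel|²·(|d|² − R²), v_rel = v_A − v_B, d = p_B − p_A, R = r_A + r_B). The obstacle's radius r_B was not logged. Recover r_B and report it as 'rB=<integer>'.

m = 9180
d = (-12, -6);  v_rel = (5, 9),  |v_rel|² = 106
v_rel×d = (5)·(-6) − (9)·(-12) = 78
since m = R²·106 − 78²:  R² = (6084 + 9180) / 106 = 144
R = √144 = 12  ⇒  r_B = 12 − 6 = 6

rB=6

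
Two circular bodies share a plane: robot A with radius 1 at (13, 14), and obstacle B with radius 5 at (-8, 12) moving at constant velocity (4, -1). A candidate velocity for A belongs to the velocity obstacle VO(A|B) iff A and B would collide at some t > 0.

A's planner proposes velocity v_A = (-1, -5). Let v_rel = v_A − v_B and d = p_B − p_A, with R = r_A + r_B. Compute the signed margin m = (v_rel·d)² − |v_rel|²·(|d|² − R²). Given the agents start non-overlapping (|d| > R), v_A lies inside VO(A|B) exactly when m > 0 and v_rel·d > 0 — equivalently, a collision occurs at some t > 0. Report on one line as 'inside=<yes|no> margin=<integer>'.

d = (-21, -2),  |d|² = 445;  R = 1+5 = 6,  c = 445−6² = 409
v_rel = (-5, -4),  |v_rel|² = 41;  v_rel·d = (-5)·(-21) + (-4)·(-2) = 113
41·t² − 226·t + 409 = 0  ⇒  m = 113² − 41·409 = -4000
m = -4000 < 0,  v_rel·d = 113 > 0  ⇒  outside

inside=no margin=-4000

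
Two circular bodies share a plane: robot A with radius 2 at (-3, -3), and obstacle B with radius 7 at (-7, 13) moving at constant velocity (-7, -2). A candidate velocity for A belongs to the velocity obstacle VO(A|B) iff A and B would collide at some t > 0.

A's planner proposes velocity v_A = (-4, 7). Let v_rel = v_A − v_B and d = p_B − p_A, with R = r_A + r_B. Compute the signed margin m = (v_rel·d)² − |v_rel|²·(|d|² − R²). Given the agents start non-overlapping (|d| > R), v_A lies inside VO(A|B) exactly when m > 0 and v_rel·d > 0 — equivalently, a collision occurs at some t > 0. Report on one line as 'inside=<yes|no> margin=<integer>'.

d = (-4, 16),  |d|² = 272;  R = 2+7 = 9,  c = 272−9² = 191
v_rel = (3, 9),  |v_rel|² = 90;  v_rel·d = (3)·(-4) + (9)·(16) = 132
90·t² − 264·t + 191 = 0  ⇒  m = 132² − 90·191 = 234
m = 234 > 0,  v_rel·d = 132 > 0  ⇒  inside

inside=yes margin=234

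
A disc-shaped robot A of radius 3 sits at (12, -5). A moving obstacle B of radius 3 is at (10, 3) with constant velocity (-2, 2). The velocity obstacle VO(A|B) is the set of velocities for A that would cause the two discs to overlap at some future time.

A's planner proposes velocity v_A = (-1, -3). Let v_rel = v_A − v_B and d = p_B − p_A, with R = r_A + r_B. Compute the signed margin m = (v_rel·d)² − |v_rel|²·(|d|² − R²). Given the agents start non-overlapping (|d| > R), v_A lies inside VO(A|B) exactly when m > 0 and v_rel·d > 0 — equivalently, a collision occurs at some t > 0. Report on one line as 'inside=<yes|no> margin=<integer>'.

d = (-2, 8),  |d|² = 68;  R = 3+3 = 6,  c = 68−6² = 32
v_rel = (1, -5),  |v_rel|² = 26;  v_rel·d = (1)·(-2) + (-5)·(8) = -42
26·t² + 84·t + 32 = 0  ⇒  m = (-42)² − 26·32 = 932
m = 932 > 0,  v_rel·d = -42 < 0  ⇒  outside

inside=no margin=932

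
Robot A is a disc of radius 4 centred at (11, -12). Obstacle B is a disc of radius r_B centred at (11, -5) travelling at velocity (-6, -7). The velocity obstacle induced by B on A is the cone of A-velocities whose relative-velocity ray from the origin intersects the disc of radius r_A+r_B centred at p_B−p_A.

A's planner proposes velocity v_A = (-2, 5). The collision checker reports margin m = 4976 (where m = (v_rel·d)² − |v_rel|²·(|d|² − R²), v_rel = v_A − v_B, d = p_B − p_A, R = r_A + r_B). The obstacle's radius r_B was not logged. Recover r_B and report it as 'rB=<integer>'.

m = 4976
d = (0, 7);  v_rel = (4, 12),  |v_rel|² = 160
v_rel×d = (4)·(7) − (12)·(0) = 28
since m = R²·160 − 28²:  R² = (784 + 4976) / 160 = 36
R = √36 = 6  ⇒  r_B = 6 − 4 = 2

rB=2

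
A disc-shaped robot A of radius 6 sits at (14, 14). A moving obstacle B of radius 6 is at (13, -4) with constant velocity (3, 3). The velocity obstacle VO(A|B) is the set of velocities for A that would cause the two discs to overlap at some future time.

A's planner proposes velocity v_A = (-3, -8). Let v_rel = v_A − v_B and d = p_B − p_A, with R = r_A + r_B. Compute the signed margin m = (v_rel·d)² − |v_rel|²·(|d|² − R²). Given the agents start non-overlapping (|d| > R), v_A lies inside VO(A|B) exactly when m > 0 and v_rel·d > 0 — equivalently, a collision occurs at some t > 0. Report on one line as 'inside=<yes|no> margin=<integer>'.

d = (-1, -18),  |d|² = 325;  R = 6+6 = 12,  c = 325−12² = 181
v_rel = (-6, -11),  |v_rel|² = 157;  v_rel·d = (-6)·(-1) + (-11)·(-18) = 204
157·t² − 408·t + 181 = 0  ⇒  m = 204² − 157·181 = 13199
m = 13199 > 0,  v_rel·d = 204 > 0  ⇒  inside

inside=yes margin=13199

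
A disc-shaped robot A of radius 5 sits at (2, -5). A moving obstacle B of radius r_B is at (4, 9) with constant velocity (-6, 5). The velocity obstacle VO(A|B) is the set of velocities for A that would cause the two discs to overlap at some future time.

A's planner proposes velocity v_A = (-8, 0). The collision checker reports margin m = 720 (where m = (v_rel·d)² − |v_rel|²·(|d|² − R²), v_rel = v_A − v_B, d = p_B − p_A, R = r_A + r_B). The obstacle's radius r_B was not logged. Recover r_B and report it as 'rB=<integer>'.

m = 720
d = (2, 14);  v_rel = (-2, -5),  |v_rel|² = 29
v_rel×d = (-2)·(14) − (-5)·(2) = -18
since m = R²·29 − (-18)²:  R² = (324 + 720) / 29 = 36
R = √36 = 6  ⇒  r_B = 6 − 5 = 1

rB=1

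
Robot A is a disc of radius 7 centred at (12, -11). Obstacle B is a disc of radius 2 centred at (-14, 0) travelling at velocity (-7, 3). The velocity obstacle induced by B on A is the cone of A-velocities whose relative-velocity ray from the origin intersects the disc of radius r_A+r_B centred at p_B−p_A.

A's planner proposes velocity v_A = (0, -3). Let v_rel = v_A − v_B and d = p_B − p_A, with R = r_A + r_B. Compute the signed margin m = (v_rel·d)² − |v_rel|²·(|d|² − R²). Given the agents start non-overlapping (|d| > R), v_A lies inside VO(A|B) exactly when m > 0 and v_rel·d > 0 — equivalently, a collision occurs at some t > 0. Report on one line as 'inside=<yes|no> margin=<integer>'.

d = (-26, 11),  |d|² = 797;  R = 7+2 = 9,  c = 797−9² = 716
v_rel = (7, -6),  |v_rel|² = 85;  v_rel·d = (7)·(-26) + (-6)·(11) = -248
85·t² + 496·t + 716 = 0  ⇒  m = (-248)² − 85·716 = 644
m = 644 > 0,  v_rel·d = -248 < 0  ⇒  outside

inside=no margin=644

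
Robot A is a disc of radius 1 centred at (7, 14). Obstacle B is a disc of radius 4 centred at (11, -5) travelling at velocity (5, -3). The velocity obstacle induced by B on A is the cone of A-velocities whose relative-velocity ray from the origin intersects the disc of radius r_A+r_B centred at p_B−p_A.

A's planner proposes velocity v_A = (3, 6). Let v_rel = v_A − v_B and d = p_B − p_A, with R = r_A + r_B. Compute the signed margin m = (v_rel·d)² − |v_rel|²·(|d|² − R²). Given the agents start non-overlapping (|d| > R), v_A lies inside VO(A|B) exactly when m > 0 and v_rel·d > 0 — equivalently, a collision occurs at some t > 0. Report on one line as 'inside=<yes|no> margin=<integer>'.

d = (4, -19),  |d|² = 377;  R = 1+4 = 5,  c = 377−5² = 352
v_rel = (-2, 9),  |v_rel|² = 85;  v_rel·d = (-2)·(4) + (9)·(-19) = -179
85·t² + 358·t + 352 = 0  ⇒  m = (-179)² − 85·352 = 2121
m = 2121 > 0,  v_rel·d = -179 < 0  ⇒  outside

inside=no margin=2121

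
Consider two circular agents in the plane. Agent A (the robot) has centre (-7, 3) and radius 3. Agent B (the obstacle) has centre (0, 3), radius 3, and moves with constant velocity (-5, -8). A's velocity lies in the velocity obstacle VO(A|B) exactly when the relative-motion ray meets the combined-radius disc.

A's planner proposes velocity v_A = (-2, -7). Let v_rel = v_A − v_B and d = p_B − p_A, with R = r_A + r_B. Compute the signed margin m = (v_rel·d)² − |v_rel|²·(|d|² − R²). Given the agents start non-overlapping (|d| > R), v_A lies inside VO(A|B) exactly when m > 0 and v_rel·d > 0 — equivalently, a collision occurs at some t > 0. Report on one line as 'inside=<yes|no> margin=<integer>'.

d = (7, 0),  |d|² = 49;  R = 3+3 = 6,  c = 49−6² = 13
v_rel = (3, 1),  |v_rel|² = 10;  v_rel·d = (3)·(7) + (1)·(0) = 21
10·t² − 42·t + 13 = 0  ⇒  m = 21² − 10·13 = 311
m = 311 > 0,  v_rel·d = 21 > 0  ⇒  inside

inside=yes margin=311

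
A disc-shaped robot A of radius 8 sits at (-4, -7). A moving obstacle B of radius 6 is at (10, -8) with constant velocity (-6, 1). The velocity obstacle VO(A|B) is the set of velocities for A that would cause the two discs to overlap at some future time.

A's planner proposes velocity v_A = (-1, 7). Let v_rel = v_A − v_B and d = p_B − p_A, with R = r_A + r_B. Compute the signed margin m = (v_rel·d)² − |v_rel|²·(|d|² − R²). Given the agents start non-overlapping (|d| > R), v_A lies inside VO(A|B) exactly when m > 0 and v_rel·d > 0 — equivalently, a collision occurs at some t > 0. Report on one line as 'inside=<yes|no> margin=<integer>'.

d = (14, -1),  |d|² = 197;  R = 8+6 = 14,  c = 197−14² = 1
v_rel = (5, 6),  |v_rel|² = 61;  v_rel·d = (5)·(14) + (6)·(-1) = 64
61·t² − 128·t + 1 = 0  ⇒  m = 64² − 61·1 = 4035
m = 4035 > 0,  v_rel·d = 64 > 0  ⇒  inside

inside=yes margin=4035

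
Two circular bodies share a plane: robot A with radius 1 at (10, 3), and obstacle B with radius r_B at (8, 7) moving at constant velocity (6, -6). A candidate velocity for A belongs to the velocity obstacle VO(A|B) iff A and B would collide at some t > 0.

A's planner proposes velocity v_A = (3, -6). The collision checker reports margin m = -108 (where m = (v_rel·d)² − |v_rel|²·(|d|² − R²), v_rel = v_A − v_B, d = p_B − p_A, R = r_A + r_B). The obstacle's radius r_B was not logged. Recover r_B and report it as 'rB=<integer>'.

m = -108
d = (-2, 4);  v_rel = (-3, 0),  |v_rel|² = 9
v_rel×d = (-3)·(4) − (0)·(-2) = -12
since m = R²·9 − (-12)²:  R² = (144 + -108) / 9 = 4
R = √4 = 2  ⇒  r_B = 2 − 1 = 1

rB=1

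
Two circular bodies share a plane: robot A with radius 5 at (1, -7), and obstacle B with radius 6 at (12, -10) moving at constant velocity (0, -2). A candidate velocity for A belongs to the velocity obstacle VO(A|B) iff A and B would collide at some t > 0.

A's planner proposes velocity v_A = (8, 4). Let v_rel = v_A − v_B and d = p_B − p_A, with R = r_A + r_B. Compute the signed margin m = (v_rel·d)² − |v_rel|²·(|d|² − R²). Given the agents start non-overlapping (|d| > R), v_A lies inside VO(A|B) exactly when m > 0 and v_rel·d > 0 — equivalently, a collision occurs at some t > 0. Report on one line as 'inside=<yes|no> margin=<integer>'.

d = (11, -3),  |d|² = 130;  R = 5+6 = 11,  c = 130−11² = 9
v_rel = (8, 6),  |v_rel|² = 100;  v_rel·d = (8)·(11) + (6)·(-3) = 70
100·t² − 140·t + 9 = 0  ⇒  m = 70² − 100·9 = 4000
m = 4000 > 0,  v_rel·d = 70 > 0  ⇒  inside

inside=yes margin=4000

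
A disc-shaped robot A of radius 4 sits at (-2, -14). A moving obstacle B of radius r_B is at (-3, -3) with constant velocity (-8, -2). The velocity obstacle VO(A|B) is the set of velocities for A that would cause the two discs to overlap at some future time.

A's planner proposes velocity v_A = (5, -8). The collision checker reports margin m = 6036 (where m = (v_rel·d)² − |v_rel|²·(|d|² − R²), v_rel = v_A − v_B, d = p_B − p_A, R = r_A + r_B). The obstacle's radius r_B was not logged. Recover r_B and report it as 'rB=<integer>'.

m = 6036
d = (-1, 11);  v_rel = (13, -6),  |v_rel|² = 205
v_rel×d = (13)·(11) − (-6)·(-1) = 137
since m = R²·205 − 137²:  R² = (18769 + 6036) / 205 = 121
R = √121 = 11  ⇒  r_B = 11 − 4 = 7

rB=7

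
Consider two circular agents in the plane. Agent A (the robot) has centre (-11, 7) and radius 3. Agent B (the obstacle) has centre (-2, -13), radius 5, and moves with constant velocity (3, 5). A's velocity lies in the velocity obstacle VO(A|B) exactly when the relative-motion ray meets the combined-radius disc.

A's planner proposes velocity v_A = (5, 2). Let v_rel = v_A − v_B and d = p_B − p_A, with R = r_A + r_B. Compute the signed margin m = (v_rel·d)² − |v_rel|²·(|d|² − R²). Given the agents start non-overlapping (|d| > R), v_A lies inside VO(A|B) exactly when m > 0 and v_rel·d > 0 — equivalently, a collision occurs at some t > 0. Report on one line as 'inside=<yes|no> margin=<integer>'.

d = (9, -20),  |d|² = 481;  R = 3+5 = 8,  c = 481−8² = 417
v_rel = (2, -3),  |v_rel|² = 13;  v_rel·d = (2)·(9) + (-3)·(-20) = 78
13·t² − 156·t + 417 = 0  ⇒  m = 78² − 13·417 = 663
m = 663 > 0,  v_rel·d = 78 > 0  ⇒  inside

inside=yes margin=663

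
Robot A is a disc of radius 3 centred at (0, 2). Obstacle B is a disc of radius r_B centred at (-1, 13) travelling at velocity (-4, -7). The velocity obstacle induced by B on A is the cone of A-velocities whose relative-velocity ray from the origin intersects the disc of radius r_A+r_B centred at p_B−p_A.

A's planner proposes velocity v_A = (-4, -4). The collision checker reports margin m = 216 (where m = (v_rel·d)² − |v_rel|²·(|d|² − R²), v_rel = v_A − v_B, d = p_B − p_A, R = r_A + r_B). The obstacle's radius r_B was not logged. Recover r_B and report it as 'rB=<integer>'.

m = 216
d = (-1, 11);  v_rel = (0, 3),  |v_rel|² = 9
v_rel×d = (0)·(11) − (3)·(-1) = 3
since m = R²·9 − 3²:  R² = (9 + 216) / 9 = 25
R = √25 = 5  ⇒  r_B = 5 − 3 = 2

rB=2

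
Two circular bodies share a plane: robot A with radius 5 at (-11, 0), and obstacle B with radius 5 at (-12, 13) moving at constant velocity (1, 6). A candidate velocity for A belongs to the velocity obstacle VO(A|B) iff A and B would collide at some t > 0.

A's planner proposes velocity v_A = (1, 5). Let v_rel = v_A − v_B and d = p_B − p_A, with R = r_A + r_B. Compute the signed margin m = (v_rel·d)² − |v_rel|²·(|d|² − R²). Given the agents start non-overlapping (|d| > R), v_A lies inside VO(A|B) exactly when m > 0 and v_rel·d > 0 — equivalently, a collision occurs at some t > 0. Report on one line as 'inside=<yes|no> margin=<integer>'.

d = (-1, 13),  |d|² = 170;  R = 5+5 = 10,  c = 170−10² = 70
v_rel = (0, -1),  |v_rel|² = 1;  v_rel·d = (0)·(-1) + (-1)·(13) = -13
1·t² + 26·t + 70 = 0  ⇒  m = (-13)² − 1·70 = 99
m = 99 > 0,  v_rel·d = -13 < 0  ⇒  outside

inside=no margin=99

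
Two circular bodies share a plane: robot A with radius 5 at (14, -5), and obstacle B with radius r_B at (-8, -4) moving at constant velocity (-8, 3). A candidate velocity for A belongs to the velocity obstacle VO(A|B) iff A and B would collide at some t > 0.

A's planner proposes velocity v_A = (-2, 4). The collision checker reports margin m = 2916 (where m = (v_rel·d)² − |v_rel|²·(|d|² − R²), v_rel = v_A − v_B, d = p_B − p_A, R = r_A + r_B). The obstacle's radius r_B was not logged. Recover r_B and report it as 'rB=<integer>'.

m = 2916
d = (-22, 1);  v_rel = (6, 1),  |v_rel|² = 37
v_rel×d = (6)·(1) − (1)·(-22) = 28
since m = R²·37 − 28²:  R² = (784 + 2916) / 37 = 100
R = √100 = 10  ⇒  r_B = 10 − 5 = 5

rB=5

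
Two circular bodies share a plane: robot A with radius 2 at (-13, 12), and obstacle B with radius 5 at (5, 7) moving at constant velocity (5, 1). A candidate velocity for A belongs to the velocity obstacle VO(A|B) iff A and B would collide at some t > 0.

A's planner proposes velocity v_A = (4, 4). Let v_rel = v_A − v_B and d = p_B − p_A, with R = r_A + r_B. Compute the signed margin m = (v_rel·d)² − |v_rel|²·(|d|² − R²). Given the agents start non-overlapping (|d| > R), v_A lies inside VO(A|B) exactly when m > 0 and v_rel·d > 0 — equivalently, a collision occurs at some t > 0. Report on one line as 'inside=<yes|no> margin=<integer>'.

d = (18, -5),  |d|² = 349;  R = 2+5 = 7,  c = 349−7² = 300
v_rel = (-1, 3),  |v_rel|² = 10;  v_rel·d = (-1)·(18) + (3)·(-5) = -33
10·t² + 66·t + 300 = 0  ⇒  m = (-33)² − 10·300 = -1911
m = -1911 < 0,  v_rel·d = -33 < 0  ⇒  outside

inside=no margin=-1911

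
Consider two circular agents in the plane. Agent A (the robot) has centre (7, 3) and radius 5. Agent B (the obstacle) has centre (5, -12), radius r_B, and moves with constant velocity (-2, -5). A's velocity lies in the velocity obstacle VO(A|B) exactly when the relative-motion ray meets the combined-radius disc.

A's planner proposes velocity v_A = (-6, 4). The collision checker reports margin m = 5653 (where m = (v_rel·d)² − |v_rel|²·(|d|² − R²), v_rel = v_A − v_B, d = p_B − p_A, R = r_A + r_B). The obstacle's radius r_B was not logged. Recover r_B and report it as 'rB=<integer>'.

m = 5653
d = (-2, -15);  v_rel = (-4, 9),  |v_rel|² = 97
v_rel×d = (-4)·(-15) − (9)·(-2) = 78
since m = R²·97 − 78²:  R² = (6084 + 5653) / 97 = 121
R = √121 = 11  ⇒  r_B = 11 − 5 = 6

rB=6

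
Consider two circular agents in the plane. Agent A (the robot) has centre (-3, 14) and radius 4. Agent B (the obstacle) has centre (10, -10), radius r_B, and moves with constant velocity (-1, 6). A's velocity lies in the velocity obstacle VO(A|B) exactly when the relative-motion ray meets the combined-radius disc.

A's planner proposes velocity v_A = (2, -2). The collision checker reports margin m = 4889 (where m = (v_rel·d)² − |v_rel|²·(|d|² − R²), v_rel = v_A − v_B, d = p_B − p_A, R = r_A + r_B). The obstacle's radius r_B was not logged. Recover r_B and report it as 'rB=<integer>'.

m = 4889
d = (13, -24);  v_rel = (3, -8),  |v_rel|² = 73
v_rel×d = (3)·(-24) − (-8)·(13) = 32
since m = R²·73 − 32²:  R² = (1024 + 4889) / 73 = 81
R = √81 = 9  ⇒  r_B = 9 − 4 = 5

rB=5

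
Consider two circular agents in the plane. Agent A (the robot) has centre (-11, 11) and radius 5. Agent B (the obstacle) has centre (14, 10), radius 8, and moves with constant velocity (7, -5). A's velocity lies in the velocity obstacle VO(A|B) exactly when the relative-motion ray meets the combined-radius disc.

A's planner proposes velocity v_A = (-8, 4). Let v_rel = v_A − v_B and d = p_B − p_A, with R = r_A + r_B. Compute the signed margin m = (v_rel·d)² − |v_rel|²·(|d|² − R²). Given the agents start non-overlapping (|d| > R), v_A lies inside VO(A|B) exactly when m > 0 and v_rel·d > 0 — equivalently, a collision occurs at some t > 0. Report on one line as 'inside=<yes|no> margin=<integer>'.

d = (25, -1),  |d|² = 626;  R = 5+8 = 13,  c = 626−13² = 457
v_rel = (-15, 9),  |v_rel|² = 306;  v_rel·d = (-15)·(25) + (9)·(-1) = -384
306·t² + 768·t + 457 = 0  ⇒  m = (-384)² − 306·457 = 7614
m = 7614 > 0,  v_rel·d = -384 < 0  ⇒  outside

inside=no margin=7614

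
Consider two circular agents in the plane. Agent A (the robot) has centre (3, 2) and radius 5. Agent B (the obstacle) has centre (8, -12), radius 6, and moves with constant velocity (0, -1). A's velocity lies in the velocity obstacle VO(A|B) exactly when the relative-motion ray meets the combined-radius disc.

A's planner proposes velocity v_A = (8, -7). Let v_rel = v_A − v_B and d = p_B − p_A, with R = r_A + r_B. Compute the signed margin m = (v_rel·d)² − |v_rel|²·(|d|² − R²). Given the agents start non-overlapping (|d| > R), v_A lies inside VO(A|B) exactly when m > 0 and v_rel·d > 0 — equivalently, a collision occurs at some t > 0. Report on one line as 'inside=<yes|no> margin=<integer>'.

d = (5, -14),  |d|² = 221;  R = 5+6 = 11,  c = 221−11² = 100
v_rel = (8, -6),  |v_rel|² = 100;  v_rel·d = (8)·(5) + (-6)·(-14) = 124
100·t² − 248·t + 100 = 0  ⇒  m = 124² − 100·100 = 5376
m = 5376 > 0,  v_rel·d = 124 > 0  ⇒  inside

inside=yes margin=5376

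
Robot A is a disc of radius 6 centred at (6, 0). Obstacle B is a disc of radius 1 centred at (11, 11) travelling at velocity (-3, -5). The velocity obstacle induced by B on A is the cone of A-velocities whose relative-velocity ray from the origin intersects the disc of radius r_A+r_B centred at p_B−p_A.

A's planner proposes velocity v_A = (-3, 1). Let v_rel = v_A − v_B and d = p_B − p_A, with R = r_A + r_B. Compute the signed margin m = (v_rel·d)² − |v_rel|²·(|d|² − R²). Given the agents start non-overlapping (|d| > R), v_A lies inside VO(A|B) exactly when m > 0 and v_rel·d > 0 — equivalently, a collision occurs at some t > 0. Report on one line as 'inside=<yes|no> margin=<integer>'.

d = (5, 11),  |d|² = 146;  R = 6+1 = 7,  c = 146−7² = 97
v_rel = (0, 6),  |v_rel|² = 36;  v_rel·d = (0)·(5) + (6)·(11) = 66
36·t² − 132·t + 97 = 0  ⇒  m = 66² − 36·97 = 864
m = 864 > 0,  v_rel·d = 66 > 0  ⇒  inside

inside=yes margin=864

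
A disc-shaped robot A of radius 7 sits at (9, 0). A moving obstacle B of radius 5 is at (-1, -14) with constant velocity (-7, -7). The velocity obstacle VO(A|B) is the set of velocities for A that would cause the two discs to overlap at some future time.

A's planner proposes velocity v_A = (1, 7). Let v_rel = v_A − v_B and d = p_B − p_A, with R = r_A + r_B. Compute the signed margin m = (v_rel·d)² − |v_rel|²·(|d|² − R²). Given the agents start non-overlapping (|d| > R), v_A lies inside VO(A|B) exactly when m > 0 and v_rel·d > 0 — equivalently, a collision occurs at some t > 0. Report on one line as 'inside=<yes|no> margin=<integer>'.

d = (-10, -14),  |d|² = 296;  R = 7+5 = 12,  c = 296−12² = 152
v_rel = (8, 14),  |v_rel|² = 260;  v_rel·d = (8)·(-10) + (14)·(-14) = -276
260·t² + 552·t + 152 = 0  ⇒  m = (-276)² − 260·152 = 36656
m = 36656 > 0,  v_rel·d = -276 < 0  ⇒  outside

inside=no margin=36656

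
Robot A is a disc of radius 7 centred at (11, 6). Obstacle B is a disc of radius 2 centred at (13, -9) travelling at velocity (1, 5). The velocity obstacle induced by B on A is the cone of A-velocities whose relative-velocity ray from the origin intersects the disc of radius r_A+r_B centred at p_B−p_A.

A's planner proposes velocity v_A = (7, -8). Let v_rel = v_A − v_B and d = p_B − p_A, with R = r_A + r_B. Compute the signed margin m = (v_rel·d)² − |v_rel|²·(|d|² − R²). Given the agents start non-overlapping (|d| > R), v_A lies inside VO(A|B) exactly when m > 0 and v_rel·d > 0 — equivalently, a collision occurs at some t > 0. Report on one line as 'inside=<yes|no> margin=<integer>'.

d = (2, -15),  |d|² = 229;  R = 7+2 = 9,  c = 229−9² = 148
v_rel = (6, -13),  |v_rel|² = 205;  v_rel·d = (6)·(2) + (-13)·(-15) = 207
205·t² − 414·t + 148 = 0  ⇒  m = 207² − 205·148 = 12509
m = 12509 > 0,  v_rel·d = 207 > 0  ⇒  inside

inside=yes margin=12509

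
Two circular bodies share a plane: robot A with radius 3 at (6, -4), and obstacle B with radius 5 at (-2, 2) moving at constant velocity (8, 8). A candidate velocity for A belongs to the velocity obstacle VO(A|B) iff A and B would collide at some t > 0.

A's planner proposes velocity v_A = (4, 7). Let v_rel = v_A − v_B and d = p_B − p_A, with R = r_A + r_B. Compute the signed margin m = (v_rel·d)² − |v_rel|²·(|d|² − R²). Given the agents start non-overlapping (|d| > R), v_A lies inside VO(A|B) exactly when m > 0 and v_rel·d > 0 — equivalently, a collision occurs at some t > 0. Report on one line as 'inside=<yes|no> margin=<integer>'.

d = (-8, 6),  |d|² = 100;  R = 3+5 = 8,  c = 100−8² = 36
v_rel = (-4, -1),  |v_rel|² = 17;  v_rel·d = (-4)·(-8) + (-1)·(6) = 26
17·t² − 52·t + 36 = 0  ⇒  m = 26² − 17·36 = 64
m = 64 > 0,  v_rel·d = 26 > 0  ⇒  inside

inside=yes margin=64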